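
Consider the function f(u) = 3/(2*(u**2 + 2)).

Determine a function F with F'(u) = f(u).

An antiderivative is F(u) = 3*sqrt(2)*atan(sqrt(2)*u/2)/4.

Check any antiderivative F(u) by computing F'(u) and comparing it with f(u).
Check: d/du[3*sqrt(2)*atan(sqrt(2)*u/2)/4] = 3/(2*u**2 + 4), which equals f(u).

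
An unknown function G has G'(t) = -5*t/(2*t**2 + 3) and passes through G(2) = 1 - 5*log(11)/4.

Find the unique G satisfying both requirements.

G(t) = -(5*log(2*t**2 + 3) - 4)/4

G'(t) matches the chain-rule pattern g'(h)*h' with inner function h(t) = 2*t**2 + 3; substituting u = h(t) collapses the integral.
A general antiderivative is -5*log(2*t**2 + 3)/4 + C.
The condition gives C = 1 - 5*log(11)/4 - (-5*log(11)/4) = 1.
So G(t) = -(5*log(2*t**2 + 3) - 4)/4.
Check: d/dt[-(5*log(2*t**2 + 3) - 4)/4] = -5*t/(2*t**2 + 3) = G'(t).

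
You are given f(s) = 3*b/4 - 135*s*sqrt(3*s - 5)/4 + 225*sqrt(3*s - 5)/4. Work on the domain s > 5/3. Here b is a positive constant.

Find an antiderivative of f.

Integrate term by term and add the pieces.
Check: d/ds[3*(b*s - 2*(3*s - 5)**(5/2))/4] = 3*b/4 - 135*s*sqrt(3*s - 5)/4 + 225*sqrt(3*s - 5)/4 = f(s).

An antiderivative is F(s) = 3*(b*s - 2*(3*s - 5)**(5/2))/4.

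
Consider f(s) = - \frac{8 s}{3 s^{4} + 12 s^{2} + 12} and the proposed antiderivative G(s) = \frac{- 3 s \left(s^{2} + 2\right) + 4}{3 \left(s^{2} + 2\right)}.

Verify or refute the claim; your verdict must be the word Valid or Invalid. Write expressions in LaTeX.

Invalid: d/ds[G] - f = -1, which is not 0.

d/ds[G] = \frac{- 3 s^{4} - 12 s^{2} - 8 s - 12}{3 s^{4} + 12 s^{2} + 12}
d/ds[G] - f(s) = -1 != 0.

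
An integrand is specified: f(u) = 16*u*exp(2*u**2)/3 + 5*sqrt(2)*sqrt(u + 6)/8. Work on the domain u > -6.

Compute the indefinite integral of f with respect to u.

Integrate term by term and add the pieces.
Check: d/du[5*(u/2 + 3)**(3/2)/3 + 4*exp(2*u**2)/3] = sqrt(2)*(64*sqrt(2)*u*exp(2*u**2) + 15*sqrt(u + 6))/24, which equals f(u).

F(u) = 5*(u/2 + 3)**(3/2)/3 + 4*exp(2*u**2)/3 + C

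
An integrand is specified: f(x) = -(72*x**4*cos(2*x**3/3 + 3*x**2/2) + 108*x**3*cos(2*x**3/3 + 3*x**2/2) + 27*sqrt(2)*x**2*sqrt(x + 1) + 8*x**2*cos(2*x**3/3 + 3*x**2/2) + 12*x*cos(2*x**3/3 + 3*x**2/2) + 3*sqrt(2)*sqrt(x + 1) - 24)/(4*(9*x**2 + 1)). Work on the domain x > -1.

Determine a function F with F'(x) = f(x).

An antiderivative is F(x) = -(2*x + 2)**(3/2)/4 - sin(2*x**3/3 + 3*x**2/2) + 2*atan(3*x).

Recover f(x) by differentiating a candidate F(x); any mismatch rules it out.
Check: d/dx[-(2*x + 2)**(3/2)/4 - sin(2*x**3/3 + 3*x**2/2) + 2*atan(3*x)] = (-72*x**4*cos(2*x**3/3 + 3*x**2/2) - 108*x**3*cos(2*x**3/3 + 3*x**2/2) - 27*sqrt(2)*x**2*sqrt(x + 1) - 8*x**2*cos(2*x**3/3 + 3*x**2/2) - 12*x*cos(2*x**3/3 + 3*x**2/2) - 3*sqrt(2)*sqrt(x + 1) + 24)/(36*x**2 + 4), which equals f(x).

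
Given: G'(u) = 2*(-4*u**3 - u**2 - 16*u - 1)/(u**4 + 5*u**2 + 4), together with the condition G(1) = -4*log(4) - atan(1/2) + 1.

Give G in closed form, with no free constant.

Recover the given G'(u) by differentiating a candidate G(u); any mismatch rules it out.
A general antiderivative is -4*log(2*u**2 + 2) - atan(u/2) + C.
The condition gives C = -4*log(4) - atan(1/2) + 1 - (-4*log(4) - atan(1/2)) = 1.
So G(u) = -4*log(2*u**2 + 2) - atan(u/2) + 1.
Check: d/du[-4*log(2*u**2 + 2) - atan(u/2) + 1] = (-8*u**3 - 2*u**2 - 32*u - 2)/(u**4 + 5*u**2 + 4), which equals G'(u).

G(u) = -4*log(2*u**2 + 2) - atan(u/2) + 1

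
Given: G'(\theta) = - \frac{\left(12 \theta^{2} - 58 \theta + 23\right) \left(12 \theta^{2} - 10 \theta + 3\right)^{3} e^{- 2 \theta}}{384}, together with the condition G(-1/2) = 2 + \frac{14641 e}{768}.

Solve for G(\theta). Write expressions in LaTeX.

G(\theta) = \frac{\left(20736 \theta^{8} - 69120 \theta^{7} + 107136 \theta^{6} - 99840 \theta^{5} + 60976 \theta^{4} - 24960 \theta^{3} + 6696 \theta^{2} - 1080 \theta + 1536 e^{2 \theta} + 81\right) e^{- 2 \theta}}{768}

Recognize the product-rule pattern: G'(\theta) = u'v + uv' with u = \frac{\left(- 3 \theta^{2} + \frac{5 \theta}{2} - \frac{3}{4}\right)^{4}}{3}, v = e^{- 2 \theta}, so integration by parts undoes it.
A general antiderivative is \frac{\left(- 3 \theta^{2} + \frac{5 \theta}{2} - \frac{3}{4}\right)^{4} e^{- 2 \theta}}{3} + C.
The condition gives C = 2 + \frac{14641 e}{768} - (\frac{14641 e}{768}) = 2.
So G(\theta) = \frac{\left(20736 \theta^{8} - 69120 \theta^{7} + 107136 \theta^{6} - 99840 \theta^{5} + 60976 \theta^{4} - 24960 \theta^{3} + 6696 \theta^{2} - 1080 \theta + 1536 e^{2 \theta} + 81\right) e^{- 2 \theta}}{768}.
Check: d/d\theta[\frac{\left(20736 \theta^{8} - 69120 \theta^{7} + 107136 \theta^{6} - 99840 \theta^{5} + 60976 \theta^{4} - 24960 \theta^{3} + 6696 \theta^{2} - 1080 \theta + 1536 e^{2 \theta} + 81\right) e^{- 2 \theta}}{768}] = \frac{\left(- 20736 \theta^{8} + 152064 \theta^{7} - 349056 \theta^{6} + 421248 \theta^{5} - 310576 \theta^{4} + 146912 \theta^{3} - 44136 \theta^{2} + 7776 \theta - 621\right) e^{- 2 \theta}}{384}, which equals G'(\theta).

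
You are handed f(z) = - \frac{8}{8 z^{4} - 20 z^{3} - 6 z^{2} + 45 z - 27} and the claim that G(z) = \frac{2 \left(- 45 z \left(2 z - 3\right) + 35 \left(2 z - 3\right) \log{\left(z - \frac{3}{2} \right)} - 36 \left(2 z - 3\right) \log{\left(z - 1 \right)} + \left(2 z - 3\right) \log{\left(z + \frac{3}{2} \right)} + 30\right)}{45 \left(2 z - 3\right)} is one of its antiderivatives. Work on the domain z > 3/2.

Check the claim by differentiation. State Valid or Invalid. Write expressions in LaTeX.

Invalid: d/dz[G] - f = -2, which is not 0.

d/dz[G] = \frac{- 16 z^{4} + 40 z^{3} + 12 z^{2} - 90 z + 46}{8 z^{4} - 20 z^{3} - 6 z^{2} + 45 z - 27}
d/dz[G] - f(z) = -2 != 0.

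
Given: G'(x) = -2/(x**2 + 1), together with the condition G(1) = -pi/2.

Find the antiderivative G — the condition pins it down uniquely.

A candidate passes only if d/dx[G] lands on the given G'(x) exactly.
A general antiderivative is -2*atan(x) + C.
The condition gives C = -pi/2 - (-pi/2) = 0.
So G(x) = -2*atan(x).
Check: d/dx[-2*atan(x)] = -2/(x**2 + 1) = G'(x).

G(x) = -2*atan(x)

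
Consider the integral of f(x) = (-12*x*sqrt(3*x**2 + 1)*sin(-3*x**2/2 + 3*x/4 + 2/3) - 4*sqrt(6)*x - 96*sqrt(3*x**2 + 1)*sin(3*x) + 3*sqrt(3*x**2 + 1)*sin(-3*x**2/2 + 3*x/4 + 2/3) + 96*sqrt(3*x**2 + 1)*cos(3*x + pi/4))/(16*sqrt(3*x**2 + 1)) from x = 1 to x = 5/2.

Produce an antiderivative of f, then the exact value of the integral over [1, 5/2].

Antiderivative: F(x) = -(sqrt(6)*sqrt(3*x**2 + 1) - 24*sin(3*x + pi/4) - 24*cos(3*x) + 3*cos(-3*x**2/2 + 3*x/4 + 2/3))/12; value = -sqrt(474)/24 - cos(41/6)/4 + cos(1/12)/4 + sqrt(6)/6 + 2*cos(15/2) - 2*sin(pi/4 + 3) + 2*sin(pi/4 + 15/2) - 2*cos(3)

Check any antiderivative F(x) by computing F'(x) and comparing it with f(x).
F(x) = -(sqrt(6)*sqrt(3*x**2 + 1) - 24*sin(3*x + pi/4) - 24*cos(3*x) + 3*cos(-3*x**2/2 + 3*x/4 + 2/3))/12 is an antiderivative of f.
Check: d/dx[-(sqrt(6)*sqrt(3*x**2 + 1) - 24*sin(3*x + pi/4) - 24*cos(3*x) + 3*cos(-3*x**2/2 + 3*x/4 + 2/3))/12] = (-12*x*sqrt(3*x**2 + 1)*sin(-3*x**2/2 + 3*x/4 + 2/3) - 4*sqrt(6)*x - 96*sqrt(3*x**2 + 1)*sin(3*x) + 3*sqrt(3*x**2 + 1)*sin(-3*x**2/2 + 3*x/4 + 2/3) + 96*sqrt(3*x**2 + 1)*cos(3*x + pi/4))/(16*sqrt(3*x**2 + 1)) = f(x).
F(5/2) = -sqrt(474)/24 - cos(41/6)/4 + 2*cos(15/2) + 2*sin(pi/4 + 15/2); F(1) = 2*cos(3) + 2*sin(pi/4 + 3) - sqrt(6)/6 - cos(1/12)/4.
Integral = F(5/2) - F(1) = -sqrt(474)/24 - cos(41/6)/4 + cos(1/12)/4 + sqrt(6)/6 + 2*cos(15/2) - 2*sin(pi/4 + 3) + 2*sin(pi/4 + 15/2) - 2*cos(3).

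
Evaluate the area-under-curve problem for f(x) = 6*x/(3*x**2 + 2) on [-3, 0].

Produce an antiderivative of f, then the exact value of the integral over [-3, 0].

The substitution u = 2*x**2 + 4/3 works: f is exactly (dF/du)*(du/dx) for that inner function.
F(x) = log(2*x**2 + 4/3) is an antiderivative of f.
Check: d/dx[log(2*x**2 + 4/3)] = 6*x/(3*x**2 + 2) = f(x).
F(0) = log(4/3); F(-3) = log(58/3).
Integral = F(0) - F(-3) = -log(58/3) + log(4/3).

Antiderivative: F(x) = log(2*x**2 + 4/3); value = -log(58/3) + log(4/3)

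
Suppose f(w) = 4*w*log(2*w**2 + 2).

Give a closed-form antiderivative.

An antiderivative F(w) passes only if d/dw[F] lands on f(w) exactly.
Check: d/dw[2*(w**2*log(2*w**2 + 2) - w**2 + log(w**2 + 1))] = 4*w*log(w**2 + 1) + 4*w*log(2), which equals f(w).

An antiderivative is F(w) = 2*(w**2*log(2*w**2 + 2) - w**2 + log(w**2 + 1)).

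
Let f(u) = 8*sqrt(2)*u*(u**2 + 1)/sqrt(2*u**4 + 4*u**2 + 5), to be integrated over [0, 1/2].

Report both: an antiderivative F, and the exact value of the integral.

Antiderivative: F(u) = 4*sqrt(u**4 + 2*u**2 + 5/2); value = 7 - 2*sqrt(10)

f matches the chain-rule pattern g'(h)*h' with inner function h(u) = u**4 + 2*u**2 + 5/2; substituting w = h(u) collapses the integral.
F(u) = 4*sqrt(u**4 + 2*u**2 + 5/2) is an antiderivative of f.
Check: d/du[4*sqrt(u**4 + 2*u**2 + 5/2)] = (8*sqrt(2)*u**3 + 8*sqrt(2)*u)/sqrt(2*u**4 + 4*u**2 + 5), which equals f(u).
F(1/2) = 7; F(0) = 2*sqrt(10).
Integral = F(1/2) - F(0) = 7 - 2*sqrt(10).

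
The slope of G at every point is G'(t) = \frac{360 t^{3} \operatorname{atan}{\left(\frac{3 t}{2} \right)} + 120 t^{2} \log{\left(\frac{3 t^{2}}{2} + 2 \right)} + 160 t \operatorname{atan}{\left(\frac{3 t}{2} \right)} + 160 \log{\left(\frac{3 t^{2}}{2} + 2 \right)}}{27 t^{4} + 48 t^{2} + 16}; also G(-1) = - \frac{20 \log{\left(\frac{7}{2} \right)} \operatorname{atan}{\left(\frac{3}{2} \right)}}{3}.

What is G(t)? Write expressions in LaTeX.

G(t) = \frac{20 \log{\left(\frac{3 t^{2}}{2} + 2 \right)} \operatorname{atan}{\left(\frac{3 t}{2} \right)}}{3}

G'(t) has the shape u'v + uv' for u = \frac{20 \operatorname{atan}{\left(\frac{3 t}{2} \right)}}{3} and v = \log{\left(\frac{3 t^{2}}{2} + 2 \right)} — it is the derivative of the product u*v.
A general antiderivative is \frac{20 \log{\left(\frac{3 t^{2}}{2} + 2 \right)} \operatorname{atan}{\left(\frac{3 t}{2} \right)}}{3} + C.
The condition gives C = - \frac{20 \log{\left(\frac{7}{2} \right)} \operatorname{atan}{\left(\frac{3}{2} \right)}}{3} - (- \frac{20 \log{\left(\frac{7}{2} \right)} \operatorname{atan}{\left(\frac{3}{2} \right)}}{3}) = 0.
So G(t) = \frac{20 \log{\left(\frac{3 t^{2}}{2} + 2 \right)} \operatorname{atan}{\left(\frac{3 t}{2} \right)}}{3}.
Check: d/dt[\frac{20 \log{\left(\frac{3 t^{2}}{2} + 2 \right)} \operatorname{atan}{\left(\frac{3 t}{2} \right)}}{3}] = \frac{360 t^{3} \operatorname{atan}{\left(\frac{3 t}{2} \right)} + 120 t^{2} \log{\left(\frac{3 t^{2}}{2} + 2 \right)} + 160 t \operatorname{atan}{\left(\frac{3 t}{2} \right)} + 160 \log{\left(\frac{3 t^{2}}{2} + 2 \right)}}{27 t^{4} + 48 t^{2} + 16} = G'(t).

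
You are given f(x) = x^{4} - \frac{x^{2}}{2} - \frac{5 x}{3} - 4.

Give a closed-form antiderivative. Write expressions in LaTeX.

Integrate term by term and add the pieces.
Check: d/dx[\frac{x^{5}}{5} - \frac{x^{3}}{6} - \frac{5 x^{2}}{6} - 4 x] = x^{4} - \frac{x^{2}}{2} - \frac{5 x}{3} - 4 = f(x).

An antiderivative is F(x) = \frac{x^{5}}{5} - \frac{x^{3}}{6} - \frac{5 x^{2}}{6} - 4 x.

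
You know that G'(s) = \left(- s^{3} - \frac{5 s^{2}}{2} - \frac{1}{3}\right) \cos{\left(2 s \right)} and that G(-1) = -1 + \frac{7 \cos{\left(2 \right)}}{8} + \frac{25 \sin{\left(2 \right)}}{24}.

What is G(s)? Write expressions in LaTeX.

G(s) = \frac{- 12 s^{3} \sin{\left(2 s \right)} - 30 s^{2} \sin{\left(2 s \right)} - 18 s^{2} \cos{\left(2 s \right)} + 18 s \sin{\left(2 s \right)} - 30 s \cos{\left(2 s \right)} + 11 \sin{\left(2 s \right)} + 9 \cos{\left(2 s \right)} - 24}{24}

For G(s) to be correct, d/ds[G] must agree with the stated G'(s) identically.
A general antiderivative is - \frac{s^{3} \sin{\left(2 s \right)}}{2} - \frac{5 s^{2} \sin{\left(2 s \right)}}{4} - \frac{3 s^{2} \cos{\left(2 s \right)}}{4} + \frac{3 s \sin{\left(2 s \right)}}{4} - \frac{5 s \cos{\left(2 s \right)}}{4} + \frac{11 \sin{\left(2 s \right)}}{24} + \frac{3 \cos{\left(2 s \right)}}{8} + C.
The condition gives C = -1 + \frac{7 \cos{\left(2 \right)}}{8} + \frac{25 \sin{\left(2 \right)}}{24} - (\frac{7 \cos{\left(2 \right)}}{8} + \frac{25 \sin{\left(2 \right)}}{24}) = -1.
So G(s) = \frac{- 12 s^{3} \sin{\left(2 s \right)} - 30 s^{2} \sin{\left(2 s \right)} - 18 s^{2} \cos{\left(2 s \right)} + 18 s \sin{\left(2 s \right)} - 30 s \cos{\left(2 s \right)} + 11 \sin{\left(2 s \right)} + 9 \cos{\left(2 s \right)} - 24}{24}.
Check: d/ds[\frac{- 12 s^{3} \sin{\left(2 s \right)} - 30 s^{2} \sin{\left(2 s \right)} - 18 s^{2} \cos{\left(2 s \right)} + 18 s \sin{\left(2 s \right)} - 30 s \cos{\left(2 s \right)} + 11 \sin{\left(2 s \right)} + 9 \cos{\left(2 s \right)} - 24}{24}] = - s^{3} \cos{\left(2 s \right)} - \frac{5 s^{2} \cos{\left(2 s \right)}}{2} - \frac{\cos{\left(2 s \right)}}{3}, which equals G'(s).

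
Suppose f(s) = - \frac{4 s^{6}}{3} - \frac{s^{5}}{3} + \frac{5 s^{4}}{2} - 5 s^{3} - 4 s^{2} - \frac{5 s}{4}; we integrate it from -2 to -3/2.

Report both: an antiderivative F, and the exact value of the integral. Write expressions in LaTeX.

Integrate term by term and add the pieces.
F(s) = - \frac{s^{2} \left(96 s^{5} + 28 s^{4} - 252 s^{3} + 630 s^{2} + 672 s + 315\right)}{504} is an antiderivative of f.
Check: d/ds[- \frac{s^{2} \left(96 s^{5} + 28 s^{4} - 252 s^{3} + 630 s^{2} + 672 s + 315\right)}{504}] = - \frac{4 s^{6}}{3} - \frac{s^{5}}{3} + \frac{5 s^{4}}{2} - 5 s^{3} - 4 s^{2} - \frac{5 s}{4} = f(s).
F(-3/2) = - \frac{3951}{896}; F(-2) = - \frac{883}{126}.
Integral = F(-3/2) - F(-2) = \frac{20953}{8064}.

Antiderivative: F(s) = - \frac{s^{2} \left(96 s^{5} + 28 s^{4} - 252 s^{3} + 630 s^{2} + 672 s + 315\right)}{504}; value = \frac{20953}{8064}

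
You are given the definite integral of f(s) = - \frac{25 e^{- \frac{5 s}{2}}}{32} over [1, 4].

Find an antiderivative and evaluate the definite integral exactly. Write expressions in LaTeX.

Whatever form F(s) takes, F'(s) = f(s) is non-negotiable.
F(s) = \frac{5 e^{- \frac{5 s}{2}}}{16} is an antiderivative of f.
Check: d/ds[\frac{5 e^{- \frac{5 s}{2}}}{16}] = - \frac{25 e^{- \frac{5 s}{2}}}{32} = f(s).
F(4) = \frac{5}{16 e^{10}}; F(1) = \frac{5}{16 e^{\frac{5}{2}}}.
Integral = F(4) - F(1) = - \frac{5}{16 e^{\frac{5}{2}}} + \frac{5}{16 e^{10}}.

Antiderivative: F(s) = \frac{5 e^{- \frac{5 s}{2}}}{16}; value = - \frac{5}{16 e^{\frac{5}{2}}} + \frac{5}{16 e^{10}}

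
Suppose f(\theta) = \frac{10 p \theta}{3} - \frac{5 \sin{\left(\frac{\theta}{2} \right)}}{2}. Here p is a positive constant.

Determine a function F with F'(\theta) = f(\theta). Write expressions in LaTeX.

The integrand splits into summands that can be handled one at a time.
Check: d/d\theta[\frac{5 \left(p \theta^{2} + 3 \cos{\left(\frac{\theta}{2} \right)}\right)}{3}] = \frac{10 p \theta}{3} - \frac{5 \sin{\left(\frac{\theta}{2} \right)}}{2} = f(\theta).

An antiderivative is F(\theta) = \frac{5 \left(p \theta^{2} + 3 \cos{\left(\frac{\theta}{2} \right)}\right)}{3}.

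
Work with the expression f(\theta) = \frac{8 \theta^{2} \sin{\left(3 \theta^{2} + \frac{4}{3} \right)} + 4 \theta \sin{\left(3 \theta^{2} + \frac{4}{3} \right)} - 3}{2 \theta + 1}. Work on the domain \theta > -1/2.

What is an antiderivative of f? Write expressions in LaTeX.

An antiderivative is F(\theta) = - \frac{3 \log{\left(4 \theta + 2 \right)}}{2} - \frac{2 \cos{\left(3 \theta^{2} + \frac{4}{3} \right)}}{3}.

An antiderivative F(\theta) passes only if d/d\theta[F] lands on f(\theta) exactly.
Check: d/d\theta[- \frac{3 \log{\left(4 \theta + 2 \right)}}{2} - \frac{2 \cos{\left(3 \theta^{2} + \frac{4}{3} \right)}}{3}] = \frac{8 \theta^{2} \sin{\left(3 \theta^{2} + \frac{4}{3} \right)} + 4 \theta \sin{\left(3 \theta^{2} + \frac{4}{3} \right)} - 3}{2 \theta + 1} = f(\theta).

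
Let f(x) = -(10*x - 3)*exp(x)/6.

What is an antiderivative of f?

An antiderivative is F(x) = (13 - 10*x)*exp(x)/6.

f has the shape u'v + uv' for u = 13/6 - 5*x/3 and v = exp(x) — it is the derivative of the product u*v.
Check: d/dx[(13 - 10*x)*exp(x)/6] = -5*x*exp(x)/3 + exp(x)/2, which equals f(x).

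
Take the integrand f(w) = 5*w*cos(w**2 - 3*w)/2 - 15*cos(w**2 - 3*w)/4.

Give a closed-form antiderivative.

An antiderivative is F(w) = 5*sin(w**2 - 3*w)/4.

The substitution u = w**2 - 3*w works: f is exactly (dF/du)*(du/dw) for that inner function.
Check: d/dw[5*sin(w**2 - 3*w)/4] = 5*w*cos(w**2 - 3*w)/2 - 15*cos(w**2 - 3*w)/4 = f(w).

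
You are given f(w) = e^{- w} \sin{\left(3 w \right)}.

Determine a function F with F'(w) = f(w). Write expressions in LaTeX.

Check any antiderivative F(w) by computing F'(w) and comparing it with f(w).
Check: d/dw[- \frac{e^{- w} \sin{\left(3 w \right)}}{10} - \frac{3 e^{- w} \cos{\left(3 w \right)}}{10}] = e^{- w} \sin{\left(3 w \right)} = f(w).

An antiderivative is F(w) = - \frac{e^{- w} \sin{\left(3 w \right)}}{10} - \frac{3 e^{- w} \cos{\left(3 w \right)}}{10}.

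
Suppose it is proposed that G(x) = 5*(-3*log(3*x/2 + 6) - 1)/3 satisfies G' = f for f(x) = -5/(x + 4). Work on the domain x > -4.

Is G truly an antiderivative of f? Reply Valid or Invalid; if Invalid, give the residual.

d/dx[G] = -5/(x + 4)
This equals f(x) exactly, so the claim holds.

Valid - differentiating G returns exactly f.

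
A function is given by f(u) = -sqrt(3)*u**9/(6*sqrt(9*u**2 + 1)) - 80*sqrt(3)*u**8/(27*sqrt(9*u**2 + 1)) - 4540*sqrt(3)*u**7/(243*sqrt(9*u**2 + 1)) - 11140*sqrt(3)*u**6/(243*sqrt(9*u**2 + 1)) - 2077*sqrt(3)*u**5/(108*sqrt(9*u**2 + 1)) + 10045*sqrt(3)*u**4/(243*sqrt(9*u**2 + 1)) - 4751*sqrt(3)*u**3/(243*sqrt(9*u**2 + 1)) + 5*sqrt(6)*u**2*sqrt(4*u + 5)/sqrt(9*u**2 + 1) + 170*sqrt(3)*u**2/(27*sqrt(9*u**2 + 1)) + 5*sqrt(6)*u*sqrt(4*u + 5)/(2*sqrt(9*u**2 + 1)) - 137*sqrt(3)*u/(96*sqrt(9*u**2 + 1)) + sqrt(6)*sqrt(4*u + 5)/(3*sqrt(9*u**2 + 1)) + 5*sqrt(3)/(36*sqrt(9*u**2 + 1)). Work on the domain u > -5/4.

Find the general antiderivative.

f has the shape v'r + vr' for v = sqrt(3*u**2 + 1/3)/2 and r = 4*(2*u + 5/2)**(3/2)/3 - (u**2/3 + 5*u/3 - 1/2)**4 — it is the derivative of the product v*r.
Check: d/du[sqrt(3)*sqrt(9*u**2 + 1)*(432*sqrt(2)*(4*u + 5)**(3/2) - (2*u**2 + 10*u - 3)**4)/7776] = (-1296*sqrt(3)*u**9 - 23040*sqrt(3)*u**8 - 145280*sqrt(3)*u**7 - 356480*sqrt(3)*u**6 - 149544*sqrt(3)*u**5 + 321440*sqrt(3)*u**4 - 152032*sqrt(3)*u**3 + 38880*sqrt(6)*u**2*sqrt(4*u + 5) + 48960*sqrt(3)*u**2 + 19440*sqrt(6)*u*sqrt(4*u + 5) - 11097*sqrt(3)*u + 2592*sqrt(6)*sqrt(4*u + 5) + 1080*sqrt(3))/(7776*sqrt(9*u**2 + 1)), which equals f(u).

F(u) = sqrt(3)*sqrt(9*u**2 + 1)*(432*sqrt(2)*(4*u + 5)**(3/2) - (2*u**2 + 10*u - 3)**4)/7776 + C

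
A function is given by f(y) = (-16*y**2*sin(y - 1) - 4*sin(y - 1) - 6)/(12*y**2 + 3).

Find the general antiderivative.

Since d/dy undoes antidifferentiation here, F'(y) = f(y) is required of F(y).
Check: d/dy[4*cos(y - 1)/3 - atan(2*y)] = (-16*y**2*sin(y - 1) - 4*sin(y - 1) - 6)/(12*y**2 + 3) = f(y).

F(y) = 4*cos(y - 1)/3 - atan(2*y) + C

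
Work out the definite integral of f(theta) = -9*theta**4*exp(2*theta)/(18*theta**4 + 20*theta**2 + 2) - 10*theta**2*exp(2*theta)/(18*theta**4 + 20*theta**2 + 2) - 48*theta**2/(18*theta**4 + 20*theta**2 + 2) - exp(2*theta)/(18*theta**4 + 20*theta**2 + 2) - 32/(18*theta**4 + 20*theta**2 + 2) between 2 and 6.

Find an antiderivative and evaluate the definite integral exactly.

Integrate term by term and add the pieces.
F(theta) = -exp(2*theta)/4 - atan(theta) - 5*atan(3*theta) is an antiderivative of f.
Check: d/dtheta[-exp(2*theta)/4 - atan(theta) - 5*atan(3*theta)] = (-9*theta**4*exp(2*theta) - 10*theta**2*exp(2*theta) - 48*theta**2 - exp(2*theta) - 32)/(18*theta**4 + 20*theta**2 + 2), which equals f(theta).
F(6) = -exp(12)/4 - 5*atan(18) - atan(6); F(2) = -exp(4)/4 - 5*atan(6) - atan(2).
Integral = F(6) - F(2) = -exp(12)/4 - 5*atan(18) + atan(2) + 4*atan(6) + exp(4)/4.

Antiderivative: F(theta) = -exp(2*theta)/4 - atan(theta) - 5*atan(3*theta); value = -exp(12)/4 - 5*atan(18) + atan(2) + 4*atan(6) + exp(4)/4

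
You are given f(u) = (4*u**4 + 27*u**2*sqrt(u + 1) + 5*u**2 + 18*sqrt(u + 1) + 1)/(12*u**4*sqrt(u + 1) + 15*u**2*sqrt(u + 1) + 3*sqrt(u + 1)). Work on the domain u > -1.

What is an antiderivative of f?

Any candidate F(u) must reproduce f(u) exactly when differentiated.
Check: d/du[sqrt(4*u + 4)/3 + atan(u) + 5*atan(2*u)/2] = (4*u**4 + 27*u**2*sqrt(u + 1) + 5*u**2 + 18*sqrt(u + 1) + 1)/(12*u**4*sqrt(u + 1) + 15*u**2*sqrt(u + 1) + 3*sqrt(u + 1)) = f(u).

An antiderivative is F(u) = sqrt(4*u + 4)/3 + atan(u) + 5*atan(2*u)/2.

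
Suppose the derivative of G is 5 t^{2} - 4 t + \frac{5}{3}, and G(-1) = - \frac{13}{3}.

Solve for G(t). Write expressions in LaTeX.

The integrand splits into summands that can be handled one at a time.
A general antiderivative is \frac{5 t^{3}}{3} - 2 t^{2} + \frac{5 t}{3} + C.
The condition gives C = - \frac{13}{3} - (- \frac{16}{3}) = 1.
So G(t) = \frac{5 t^{3} - 6 t^{2} + 5 t + 3}{3}.
Check: d/dt[\frac{5 t^{3} - 6 t^{2} + 5 t + 3}{3}] = 5 t^{2} - 4 t + \frac{5}{3} = G'(t).

G(t) = \frac{5 t^{3} - 6 t^{2} + 5 t + 3}{3}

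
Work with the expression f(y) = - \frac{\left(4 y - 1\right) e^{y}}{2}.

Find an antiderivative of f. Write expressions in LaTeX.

An antiderivative is F(y) = - 2 y e^{y} + \frac{5 e^{y}}{2}.

f has the shape u'v + uv' for u = \frac{5}{2} - 2 y and v = e^{y} — it is the derivative of the product u*v.
Check: d/dy[- 2 y e^{y} + \frac{5 e^{y}}{2}] = - 2 y e^{y} + \frac{e^{y}}{2}, which equals f(y).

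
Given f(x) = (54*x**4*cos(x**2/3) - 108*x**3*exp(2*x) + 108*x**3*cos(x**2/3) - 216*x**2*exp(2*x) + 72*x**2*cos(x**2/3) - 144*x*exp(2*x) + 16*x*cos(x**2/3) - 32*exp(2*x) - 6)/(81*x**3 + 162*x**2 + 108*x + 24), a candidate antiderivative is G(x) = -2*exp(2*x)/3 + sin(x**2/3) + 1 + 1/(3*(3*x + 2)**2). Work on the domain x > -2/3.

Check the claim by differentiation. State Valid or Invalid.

Valid - differentiating G returns exactly f.

d/dx[G] = (54*x**4*cos(x**2/3) - 108*x**3*exp(2*x) + 108*x**3*cos(x**2/3) - 216*x**2*exp(2*x) + 72*x**2*cos(x**2/3) - 144*x*exp(2*x) + 16*x*cos(x**2/3) - 32*exp(2*x) - 6)/(81*x**3 + 162*x**2 + 108*x + 24)
This equals f(x) exactly, so the claim holds.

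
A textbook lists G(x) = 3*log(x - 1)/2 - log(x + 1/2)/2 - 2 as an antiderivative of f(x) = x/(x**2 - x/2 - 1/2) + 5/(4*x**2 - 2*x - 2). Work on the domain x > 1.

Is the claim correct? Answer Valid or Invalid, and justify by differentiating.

Valid - differentiating G returns exactly f.

d/dx[G] = (4*x + 5)/(4*x**2 - 2*x - 2)
This equals f(x) exactly, so the claim holds.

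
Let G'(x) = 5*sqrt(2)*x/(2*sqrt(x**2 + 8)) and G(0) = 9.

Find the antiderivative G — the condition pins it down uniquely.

G'(x) matches the chain-rule pattern g'(h)*h' with inner function h(x) = x**2/2 + 4; substituting u = h(x) collapses the integral.
A general antiderivative is 5*sqrt(x**2/2 + 4) + C.
The condition gives C = 9 - (10) = -1.
So G(x) = 5*sqrt(x**2/2 + 4) - 1.
Check: d/dx[5*sqrt(x**2/2 + 4) - 1] = 5*sqrt(2)*x/(2*sqrt(x**2 + 8)) = G'(x).

G(x) = 5*sqrt(x**2/2 + 4) - 1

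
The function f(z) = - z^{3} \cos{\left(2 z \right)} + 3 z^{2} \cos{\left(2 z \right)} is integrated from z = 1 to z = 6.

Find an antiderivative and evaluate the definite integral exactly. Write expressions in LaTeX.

Integrate term by term and add the pieces.
F(z) = - \frac{z^{3} \sin{\left(2 z \right)}}{2} + \frac{3 z^{2} \sin{\left(2 z \right)}}{2} - \frac{3 z^{2} \cos{\left(2 z \right)}}{4} + \frac{3 z \sin{\left(2 z \right)}}{4} + \frac{3 z \cos{\left(2 z \right)}}{2} - \frac{3 \sin{\left(2 z \right)}}{4} + \frac{3 \cos{\left(2 z \right)}}{8} is an antiderivative of f.
Check: d/dz[- \frac{z^{3} \sin{\left(2 z \right)}}{2} + \frac{3 z^{2} \sin{\left(2 z \right)}}{2} - \frac{3 z^{2} \cos{\left(2 z \right)}}{4} + \frac{3 z \sin{\left(2 z \right)}}{4} + \frac{3 z \cos{\left(2 z \right)}}{2} - \frac{3 \sin{\left(2 z \right)}}{4} + \frac{3 \cos{\left(2 z \right)}}{8}] = - z^{3} \cos{\left(2 z \right)} + 3 z^{2} \cos{\left(2 z \right)} = f(z).
F(6) = - \frac{141 \cos{\left(12 \right)}}{8} - \frac{201 \sin{\left(12 \right)}}{4}; F(1) = \frac{9 \cos{\left(2 \right)}}{8} + \sin{\left(2 \right)}.
Integral = F(6) - F(1) = - \frac{141 \cos{\left(12 \right)}}{8} - \sin{\left(2 \right)} - \frac{9 \cos{\left(2 \right)}}{8} - \frac{201 \sin{\left(12 \right)}}{4}.

Antiderivative: F(z) = - \frac{z^{3} \sin{\left(2 z \right)}}{2} + \frac{3 z^{2} \sin{\left(2 z \right)}}{2} - \frac{3 z^{2} \cos{\left(2 z \right)}}{4} + \frac{3 z \sin{\left(2 z \right)}}{4} + \frac{3 z \cos{\left(2 z \right)}}{2} - \frac{3 \sin{\left(2 z \right)}}{4} + \frac{3 \cos{\left(2 z \right)}}{8}; value = - \frac{141 \cos{\left(12 \right)}}{8} - \sin{\left(2 \right)} - \frac{9 \cos{\left(2 \right)}}{8} - \frac{201 \sin{\left(12 \right)}}{4}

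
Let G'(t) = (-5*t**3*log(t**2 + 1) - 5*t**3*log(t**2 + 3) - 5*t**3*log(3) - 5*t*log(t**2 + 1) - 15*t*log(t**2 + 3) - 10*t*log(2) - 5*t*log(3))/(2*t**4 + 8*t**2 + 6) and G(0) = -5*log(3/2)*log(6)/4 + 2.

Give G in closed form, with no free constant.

G(t) = -5*log(3*t**2/2 + 3/2)*log(2*t**2 + 6)/4 + 2

Recognize the product-rule pattern: G'(t) = u'v + uv' with u = -5*log(2*t**2 + 6)/4, v = log(3*t**2/2 + 3/2), so integration by parts undoes it.
A general antiderivative is -5*log(3*t**2/2 + 3/2)*log(2*t**2 + 6)/4 + C.
The condition gives C = -5*log(3/2)*log(6)/4 + 2 - (-5*log(3/2)*log(6)/4) = 2.
So G(t) = -5*log(3*t**2/2 + 3/2)*log(2*t**2 + 6)/4 + 2.
Check: d/dt[-5*log(3*t**2/2 + 3/2)*log(2*t**2 + 6)/4 + 2] = (-5*t**3*log(t**2 + 1) - 5*t**3*log(t**2 + 3) - 5*t**3*log(3) - 5*t*log(t**2 + 1) - 15*t*log(t**2 + 3) - 10*t*log(2) - 5*t*log(3))/(2*t**4 + 8*t**2 + 6) = G'(t).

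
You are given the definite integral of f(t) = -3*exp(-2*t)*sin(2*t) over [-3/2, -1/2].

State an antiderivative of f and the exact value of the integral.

Antiderivative: F(t) = 3*(sin(2*t) + cos(2*t))*exp(-2*t)/4; value = -3*exp(1)*sin(1)/4 + 3*exp(1)*cos(1)/4 + 3*exp(3)*sin(3)/4 - 3*exp(3)*cos(3)/4

A candidate is checked by its d/dt: the result must match f(t).
F(t) = 3*(sin(2*t) + cos(2*t))*exp(-2*t)/4 is an antiderivative of f.
Check: d/dt[3*(sin(2*t) + cos(2*t))*exp(-2*t)/4] = -3*exp(-2*t)*sin(2*t) = f(t).
F(-1/2) = -3*exp(1)*sin(1)/4 + 3*exp(1)*cos(1)/4; F(-3/2) = 3*exp(3)*cos(3)/4 - 3*exp(3)*sin(3)/4.
Integral = F(-1/2) - F(-3/2) = -3*exp(1)*sin(1)/4 + 3*exp(1)*cos(1)/4 + 3*exp(3)*sin(3)/4 - 3*exp(3)*cos(3)/4.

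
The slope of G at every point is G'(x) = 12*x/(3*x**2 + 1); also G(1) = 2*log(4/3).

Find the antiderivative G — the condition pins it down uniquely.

The substitution u = x**2 + 1/3 works: G'(x) is exactly (dG/du)*(du/dx) for that inner function.
A general antiderivative is 2*log(x**2 + 1/3) + C.
The condition gives C = 2*log(4/3) - (2*log(4/3)) = 0.
So G(x) = 2*log(x**2 + 1/3).
Check: d/dx[2*log(x**2 + 1/3)] = 12*x/(3*x**2 + 1) = G'(x).

G(x) = 2*log(x**2 + 1/3)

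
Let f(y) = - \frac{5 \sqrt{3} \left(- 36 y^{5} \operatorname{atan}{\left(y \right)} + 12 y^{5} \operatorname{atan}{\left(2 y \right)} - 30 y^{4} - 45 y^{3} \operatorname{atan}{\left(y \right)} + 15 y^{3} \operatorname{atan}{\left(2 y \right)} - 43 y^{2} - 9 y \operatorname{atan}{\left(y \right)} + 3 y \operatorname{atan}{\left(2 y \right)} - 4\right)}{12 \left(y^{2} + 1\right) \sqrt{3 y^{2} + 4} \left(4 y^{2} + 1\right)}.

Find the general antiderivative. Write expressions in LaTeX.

Recognize the product-rule pattern: f = u'v + uv' with u = - 5 \sqrt{y^{2} + \frac{4}{3}}, v = - \frac{3 \operatorname{atan}{\left(y \right)}}{4} + \frac{\operatorname{atan}{\left(2 y \right)}}{4}, so integration by parts undoes it.
Check: d/dy[- \frac{5 \sqrt{3} \sqrt{3 y^{2} + 4} \left(- 3 \operatorname{atan}{\left(y \right)} + \operatorname{atan}{\left(2 y \right)}\right)}{12}] = \frac{180 \sqrt{3} y^{5} \operatorname{atan}{\left(y \right)} - 60 \sqrt{3} y^{5} \operatorname{atan}{\left(2 y \right)} + 150 \sqrt{3} y^{4} + 225 \sqrt{3} y^{3} \operatorname{atan}{\left(y \right)} - 75 \sqrt{3} y^{3} \operatorname{atan}{\left(2 y \right)} + 215 \sqrt{3} y^{2} + 45 \sqrt{3} y \operatorname{atan}{\left(y \right)} - 15 \sqrt{3} y \operatorname{atan}{\left(2 y \right)} + 20 \sqrt{3}}{48 y^{4} \sqrt{3 y^{2} + 4} + 60 y^{2} \sqrt{3 y^{2} + 4} + 12 \sqrt{3 y^{2} + 4}}, which equals f(y).

F(y) = - \frac{5 \sqrt{3} \sqrt{3 y^{2} + 4} \left(- 3 \operatorname{atan}{\left(y \right)} + \operatorname{atan}{\left(2 y \right)}\right)}{12} + C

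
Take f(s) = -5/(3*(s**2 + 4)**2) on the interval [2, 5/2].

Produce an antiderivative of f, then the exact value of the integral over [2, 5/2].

An antiderivative F(s) passes only if d/ds[F] lands on f(s) exactly.
F(s) = -5*(s**2*atan(s/2) + 2*s + 4*atan(s/2))/(48*(s**2 + 4)) is an antiderivative of f.
Check: d/ds[-5*(s**2*atan(s/2) + 2*s + 4*atan(s/2))/(48*(s**2 + 4))] = -5/(3*s**4 + 24*s**2 + 48), which equals f(s).
F(5/2) = -5*atan(5/4)/48 - 25/492; F(2) = -5*pi/192 - 5/96.
Integral = F(5/2) - F(2) = -5*atan(5/4)/48 + 5/3936 + 5*pi/192.

Antiderivative: F(s) = -5*(s**2*atan(s/2) + 2*s + 4*atan(s/2))/(48*(s**2 + 4)); value = -5*atan(5/4)/48 + 5/3936 + 5*pi/192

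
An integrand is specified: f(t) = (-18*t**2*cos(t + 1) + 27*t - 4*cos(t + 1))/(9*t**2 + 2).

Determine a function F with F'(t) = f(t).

An antiderivative is F(t) = 3*log(3*t**2 + 2/3)/2 - 2*sin(t + 1).

An antiderivative F(t) passes only if d/dt[F] lands on f(t) exactly.
Check: d/dt[3*log(3*t**2 + 2/3)/2 - 2*sin(t + 1)] = (-18*t**2*cos(t + 1) + 27*t - 4*cos(t + 1))/(9*t**2 + 2) = f(t).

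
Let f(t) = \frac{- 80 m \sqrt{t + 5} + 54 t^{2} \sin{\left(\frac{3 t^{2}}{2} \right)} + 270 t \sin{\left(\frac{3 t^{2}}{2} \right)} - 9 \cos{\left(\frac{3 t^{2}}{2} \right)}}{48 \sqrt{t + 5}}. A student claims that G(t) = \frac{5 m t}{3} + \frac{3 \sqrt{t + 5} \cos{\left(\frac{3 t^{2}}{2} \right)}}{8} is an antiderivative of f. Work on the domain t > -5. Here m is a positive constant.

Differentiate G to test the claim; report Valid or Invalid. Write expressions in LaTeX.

Invalid: d/dt[G] - f = \frac{80 m \sqrt{t + 5} - 54 t^{2} \sin{\left(\frac{3 t^{2}}{2} \right)} - 270 t \sin{\left(\frac{3 t^{2}}{2} \right)} + 9 \cos{\left(\frac{3 t^{2}}{2} \right)}}{24 \sqrt{t + 5}}, which is not 0.

d/dt[G] = \frac{80 m \sqrt{t + 5} - 54 t^{2} \sin{\left(\frac{3 t^{2}}{2} \right)} - 270 t \sin{\left(\frac{3 t^{2}}{2} \right)} + 9 \cos{\left(\frac{3 t^{2}}{2} \right)}}{48 \sqrt{t + 5}}
d/dt[G] - f(t) = \frac{80 m \sqrt{t + 5} - 54 t^{2} \sin{\left(\frac{3 t^{2}}{2} \right)} - 270 t \sin{\left(\frac{3 t^{2}}{2} \right)} + 9 \cos{\left(\frac{3 t^{2}}{2} \right)}}{24 \sqrt{t + 5}} != 0.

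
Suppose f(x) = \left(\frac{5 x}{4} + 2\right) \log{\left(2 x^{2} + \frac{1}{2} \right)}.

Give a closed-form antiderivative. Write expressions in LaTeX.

An antiderivative is F(x) = \frac{20 x^{2} \log{\left(2 x^{2} + \frac{1}{2} \right)} - 20 x^{2} + 64 x \log{\left(2 x^{2} + \frac{1}{2} \right)} - 128 x + 5 \log{\left(x^{2} + \frac{1}{4} \right)} + 64 \operatorname{atan}{\left(2 x \right)}}{32}.

Check any antiderivative F(x) by computing F'(x) and comparing it with f(x).
Check: d/dx[\frac{20 x^{2} \log{\left(2 x^{2} + \frac{1}{2} \right)} - 20 x^{2} + 64 x \log{\left(2 x^{2} + \frac{1}{2} \right)} - 128 x + 5 \log{\left(x^{2} + \frac{1}{4} \right)} + 64 \operatorname{atan}{\left(2 x \right)}}{32}] = \frac{5 x \log{\left(2 x^{2} + \frac{1}{2} \right)}}{4} + 2 \log{\left(2 x^{2} + \frac{1}{2} \right)}, which equals f(x).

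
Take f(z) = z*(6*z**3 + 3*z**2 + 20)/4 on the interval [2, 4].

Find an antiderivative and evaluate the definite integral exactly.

Antiderivative: F(z) = 3*z**5/10 + 3*z**4/16 + 5*z**2/2; value = 1863/5

Any candidate F(z) must reproduce f(z) exactly when differentiated.
F(z) = 3*z**5/10 + 3*z**4/16 + 5*z**2/2 is an antiderivative of f.
Check: d/dz[3*z**5/10 + 3*z**4/16 + 5*z**2/2] = 3*z**4/2 + 3*z**3/4 + 5*z, which equals f(z).
F(4) = 1976/5; F(2) = 113/5.
Integral = F(4) - F(2) = 1863/5.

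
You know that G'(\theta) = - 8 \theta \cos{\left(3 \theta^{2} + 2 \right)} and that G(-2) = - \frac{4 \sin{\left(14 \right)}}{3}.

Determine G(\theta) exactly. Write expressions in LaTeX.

G'(\theta) matches the chain-rule pattern g'(h)*h' with inner function h(\theta) = 3 \theta^{2} + 2; substituting u = h(\theta) collapses the integral.
A general antiderivative is - \frac{4 \sin{\left(3 \theta^{2} + 2 \right)}}{3} + C.
The condition gives C = - \frac{4 \sin{\left(14 \right)}}{3} - (- \frac{4 \sin{\left(14 \right)}}{3}) = 0.
So G(\theta) = - \frac{4 \sin{\left(3 \theta^{2} + 2 \right)}}{3}.
Check: d/d\theta[- \frac{4 \sin{\left(3 \theta^{2} + 2 \right)}}{3}] = - 8 \theta \cos{\left(3 \theta^{2} + 2 \right)} = G'(\theta).

G(\theta) = - \frac{4 \sin{\left(3 \theta^{2} + 2 \right)}}{3}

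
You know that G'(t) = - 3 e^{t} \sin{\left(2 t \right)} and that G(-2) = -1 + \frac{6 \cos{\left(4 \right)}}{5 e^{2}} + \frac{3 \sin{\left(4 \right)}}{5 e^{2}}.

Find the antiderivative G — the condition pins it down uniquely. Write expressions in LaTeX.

G(t) = - \frac{3 e^{t} \sin{\left(2 t \right)}}{5} + \frac{6 e^{t} \cos{\left(2 t \right)}}{5} - 1

Since d/dt undoes antidifferentiation here, G(t) must give back the stated G'(t).
A general antiderivative is - \frac{3 e^{t} \sin{\left(2 t \right)}}{5} + \frac{6 e^{t} \cos{\left(2 t \right)}}{5} + C.
The condition gives C = -1 + \frac{6 \cos{\left(4 \right)}}{5 e^{2}} + \frac{3 \sin{\left(4 \right)}}{5 e^{2}} - (\frac{6 \cos{\left(4 \right)}}{5 e^{2}} + \frac{3 \sin{\left(4 \right)}}{5 e^{2}}) = -1.
So G(t) = - \frac{3 e^{t} \sin{\left(2 t \right)}}{5} + \frac{6 e^{t} \cos{\left(2 t \right)}}{5} - 1.
Check: d/dt[- \frac{3 e^{t} \sin{\left(2 t \right)}}{5} + \frac{6 e^{t} \cos{\left(2 t \right)}}{5} - 1] = - 3 e^{t} \sin{\left(2 t \right)} = G'(t).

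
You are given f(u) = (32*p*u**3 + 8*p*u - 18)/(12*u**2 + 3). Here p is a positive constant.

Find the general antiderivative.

F(u) = 4*p*u**2/3 - 3*atan(2*u) + C

Check any antiderivative F(u) by computing F'(u) and comparing it with f(u).
Check: d/du[4*p*u**2/3 - 3*atan(2*u)] = (32*p*u**3 + 8*p*u - 18)/(12*u**2 + 3) = f(u).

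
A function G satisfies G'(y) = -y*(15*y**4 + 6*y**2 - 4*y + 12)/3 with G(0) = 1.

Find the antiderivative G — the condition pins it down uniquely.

G(y) = -5*y**6/6 - y**4/2 + 4*y**3/9 - 2*y**2 + 1

Check a candidate G(y) by differentiating: d/dy[G] must match the given G'(y).
A general antiderivative is -5*y**6/6 - y**4/2 + 4*y**3/9 - 2*y**2 + C.
The condition gives C = 1 - (0) = 1.
So G(y) = -5*y**6/6 - y**4/2 + 4*y**3/9 - 2*y**2 + 1.
Check: d/dy[-5*y**6/6 - y**4/2 + 4*y**3/9 - 2*y**2 + 1] = -5*y**5 - 2*y**3 + 4*y**2/3 - 4*y, which equals G'(y).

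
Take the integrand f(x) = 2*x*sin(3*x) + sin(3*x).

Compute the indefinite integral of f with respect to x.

Integrate term by term and add the pieces.
Check: d/dx[-2*x*cos(3*x)/3 + 2*sin(3*x)/9 - cos(3*x)/3] = 2*x*sin(3*x) + sin(3*x) = f(x).

F(x) = -2*x*cos(3*x)/3 + 2*sin(3*x)/9 - cos(3*x)/3 + C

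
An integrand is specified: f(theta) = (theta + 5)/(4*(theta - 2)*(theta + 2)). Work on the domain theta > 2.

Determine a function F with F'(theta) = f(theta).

Factor the denominator (4*(theta - 2)*(theta + 2)) and decompose: f = -3/(16*(theta + 2)) + 7/(16*(theta - 2)); each piece integrates to a log, atan, or power term.
Check: d/dtheta[7*log(theta - 2)/16 - 3*log(theta + 2)/16] = (theta + 5)/(4*theta**2 - 16), which equals f(theta).

An antiderivative is F(theta) = 7*log(theta - 2)/16 - 3*log(theta + 2)/16.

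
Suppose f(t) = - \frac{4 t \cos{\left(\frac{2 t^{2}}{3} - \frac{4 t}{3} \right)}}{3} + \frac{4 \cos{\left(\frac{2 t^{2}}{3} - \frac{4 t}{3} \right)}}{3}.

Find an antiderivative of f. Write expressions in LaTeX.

f matches the chain-rule pattern g'(h)*h' with inner function h(t) = \frac{2 t^{2}}{3} - \frac{4 t}{3}; substituting u = h(t) collapses the integral.
Check: d/dt[- \sin{\left(\frac{2 t^{2}}{3} - \frac{4 t}{3} \right)}] = - \frac{4 t \cos{\left(\frac{2 t^{2}}{3} - \frac{4 t}{3} \right)}}{3} + \frac{4 \cos{\left(\frac{2 t^{2}}{3} - \frac{4 t}{3} \right)}}{3} = f(t).

An antiderivative is F(t) = - \sin{\left(\frac{2 t^{2}}{3} - \frac{4 t}{3} \right)}.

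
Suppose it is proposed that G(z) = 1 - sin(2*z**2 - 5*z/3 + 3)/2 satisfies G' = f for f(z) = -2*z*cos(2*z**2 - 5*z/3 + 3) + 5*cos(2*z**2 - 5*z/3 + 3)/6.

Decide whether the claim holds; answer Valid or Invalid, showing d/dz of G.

d/dz[G] = -2*z*cos(2*z**2 - 5*z/3 + 3) + 5*cos(2*z**2 - 5*z/3 + 3)/6
This equals f(z) exactly, so the claim holds.

Valid - differentiating G returns exactly f.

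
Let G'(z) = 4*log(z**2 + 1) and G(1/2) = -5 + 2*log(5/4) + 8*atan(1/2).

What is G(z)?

A first test for any G(z): its z-derivative must equal the given G'(z).
A general antiderivative is 4*z*log(z**2 + 1) - 8*z + 8*atan(z) + C.
The condition gives C = -5 + 2*log(5/4) + 8*atan(1/2) - (-4 + 2*log(5/4) + 8*atan(1/2)) = -1.
So G(z) = 4*z*log(z**2 + 1) - 8*z + 8*atan(z) - 1.
Check: d/dz[4*z*log(z**2 + 1) - 8*z + 8*atan(z) - 1] = 4*log(z**2 + 1) = G'(z).

G(z) = 4*z*log(z**2 + 1) - 8*z + 8*atan(z) - 1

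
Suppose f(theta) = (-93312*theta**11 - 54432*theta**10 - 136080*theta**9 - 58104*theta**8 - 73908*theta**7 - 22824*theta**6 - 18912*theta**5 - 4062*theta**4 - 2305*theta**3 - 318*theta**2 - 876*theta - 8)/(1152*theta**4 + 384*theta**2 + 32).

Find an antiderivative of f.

An antiderivative is F(theta) = (-7776*theta**10 - 5184*theta**9 - 12960*theta**8 - 6192*theta**7 - 7998*theta**6 - 2664*theta**5 - 2305*theta**4 - 488*theta**3 - 312*theta**2 - 32*theta + 240)/(768*theta**2 + 128).

Any candidate F(theta) must reproduce f(theta) exactly when differentiated.
Check: d/dtheta[(-7776*theta**10 - 5184*theta**9 - 12960*theta**8 - 6192*theta**7 - 7998*theta**6 - 2664*theta**5 - 2305*theta**4 - 488*theta**3 - 312*theta**2 - 32*theta + 240)/(768*theta**2 + 128)] = (-93312*theta**11 - 54432*theta**10 - 136080*theta**9 - 58104*theta**8 - 73908*theta**7 - 22824*theta**6 - 18912*theta**5 - 4062*theta**4 - 2305*theta**3 - 318*theta**2 - 876*theta - 8)/(1152*theta**4 + 384*theta**2 + 32) = f(theta).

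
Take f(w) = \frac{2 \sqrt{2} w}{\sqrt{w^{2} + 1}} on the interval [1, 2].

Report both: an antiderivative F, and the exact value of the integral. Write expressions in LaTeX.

f matches the chain-rule pattern g'(h)*h' with inner function h(w) = 2 w^{2} + 2; substituting u = h(w) collapses the integral.
F(w) = 2 \sqrt{2} \sqrt{w^{2} + 1} is an antiderivative of f.
Check: d/dw[2 \sqrt{2} \sqrt{w^{2} + 1}] = \frac{2 \sqrt{2} w}{\sqrt{w^{2} + 1}} = f(w).
F(2) = 2 \sqrt{10}; F(1) = 4.
Integral = F(2) - F(1) = -4 + 2 \sqrt{10}.

Antiderivative: F(w) = 2 \sqrt{2} \sqrt{w^{2} + 1}; value = -4 + 2 \sqrt{10}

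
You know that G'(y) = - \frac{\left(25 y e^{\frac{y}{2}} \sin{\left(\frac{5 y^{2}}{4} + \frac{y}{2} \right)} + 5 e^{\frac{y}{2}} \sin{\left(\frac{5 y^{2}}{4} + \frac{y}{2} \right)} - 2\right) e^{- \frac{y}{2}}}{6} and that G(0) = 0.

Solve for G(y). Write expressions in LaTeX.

G(y) = \frac{5 \cos{\left(\frac{5 y^{2}}{4} + \frac{y}{2} \right)}}{3} - 1 - \frac{2 e^{- \frac{y}{2}}}{3}

Any candidate G(y) must reproduce the stated G'(y) exactly.
A general antiderivative is \frac{5 \cos{\left(\frac{5 y^{2}}{4} + \frac{y}{2} \right)}}{3} - \frac{2 e^{- \frac{y}{2}}}{3} + C.
The condition gives C = 0 - (1) = -1.
So G(y) = \frac{5 \cos{\left(\frac{5 y^{2}}{4} + \frac{y}{2} \right)}}{3} - 1 - \frac{2 e^{- \frac{y}{2}}}{3}.
Check: d/dy[\frac{5 \cos{\left(\frac{5 y^{2}}{4} + \frac{y}{2} \right)}}{3} - 1 - \frac{2 e^{- \frac{y}{2}}}{3}] = \frac{\left(- 25 y e^{\frac{y}{2}} \sin{\left(\frac{5 y^{2}}{4} + \frac{y}{2} \right)} - 5 e^{\frac{y}{2}} \sin{\left(\frac{5 y^{2}}{4} + \frac{y}{2} \right)} + 2\right) e^{- \frac{y}{2}}}{6}, which equals G'(y).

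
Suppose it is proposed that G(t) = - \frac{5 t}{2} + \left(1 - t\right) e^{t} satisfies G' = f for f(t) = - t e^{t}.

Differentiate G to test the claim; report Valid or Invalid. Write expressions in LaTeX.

d/dt[G] = - t e^{t} - \frac{5}{2}
d/dt[G] - f(t) = - \frac{5}{2} != 0.

Invalid: d/dt[G] - f = - \frac{5}{2}, which is not 0.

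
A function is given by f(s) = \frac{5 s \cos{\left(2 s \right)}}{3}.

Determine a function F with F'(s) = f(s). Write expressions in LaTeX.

An antiderivative is F(s) = \frac{5 \left(2 s \sin{\left(2 s \right)} + \cos{\left(2 s \right)}\right)}{12}.

Since d/ds undoes antidifferentiation here, F'(s) = f(s) is required of F(s).
Check: d/ds[\frac{5 \left(2 s \sin{\left(2 s \right)} + \cos{\left(2 s \right)}\right)}{12}] = \frac{5 s \cos{\left(2 s \right)}}{3} = f(s).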